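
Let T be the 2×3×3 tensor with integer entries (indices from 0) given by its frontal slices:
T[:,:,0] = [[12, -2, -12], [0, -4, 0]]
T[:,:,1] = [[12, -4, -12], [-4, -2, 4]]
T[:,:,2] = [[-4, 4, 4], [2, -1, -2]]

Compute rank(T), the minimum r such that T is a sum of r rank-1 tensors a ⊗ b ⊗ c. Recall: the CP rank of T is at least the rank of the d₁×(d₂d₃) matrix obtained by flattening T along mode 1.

3

Lower bound: the mode-3 unfolding of T (rows indexed by k, columns by (i,j) = (0,0), (0,1), (0,2), (1,0), (1,1), (1,2)) is [[12, -2, -12, 0, -4, 0], [12, -4, -12, -4, -2, 4], [-4, 4, 4, 2, -1, -2]].
There the 3×3 minor on rows k ∈ {0, 1, 2}, columns (i,j) ∈ {(0,0), (0,1), (1,0)} is det [[12, -2, 0], [12, -4, -4], [-4, 4, 2]] = 112 ≠ 0, so this unfolding has rank ≥ 3; CP rank is at least every unfolding rank, so rank(T) ≥ 3. (Flattening ranks never certify an upper bound on CP rank; for that we must actually write T with 3 rank-1 terms.)
Upper bound: T is a sum of 3 rank-1 terms, T = [1, -2] ⊗ [1, 0, -1] ⊗ [0, 4, -4] + [1, -1] ⊗ [2, 1, -2] ⊗ [2, 0, 2] + [2, 1] ⊗ [2, -1, -2] ⊗ [2, 2, -1] (written with every a and b primitive with positive leading entry and the scale carried by c; CP decompositions are not unique, and this one is verified by expanding entrywise), so rank(T) ≤ 3.
These bounds meet, so rank(T) = 3.
Check entry T[0,2,2] = 4: (1)·(-1)·(-4) + (1)·(-2)·(2) + (2)·(-2)·(-1) = 4.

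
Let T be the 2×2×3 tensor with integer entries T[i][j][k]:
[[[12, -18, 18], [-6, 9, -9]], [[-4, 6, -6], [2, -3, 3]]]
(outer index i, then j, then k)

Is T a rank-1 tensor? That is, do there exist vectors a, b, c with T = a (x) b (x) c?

Yes

If T = a (x) b (x) c then every fibre of T is a multiple of the corresponding factor, so read the factors off the fibres through the nonzero entry T[0,0,0] = 12.
The mode-1 fibre T[:,0,0] = [12, -4] gives a = [3, -1] (primitive direction); the mode-2 fibre T[0,:,0] = [12, -6] gives b = [2, -1]; then c[k] = T[0,0,k] / (a[0]·b[0]) = [12, -18, 18] / 6 = [2, -3, 3].
Expanding [3, -1] (x) [2, -1] (x) [2, -3, 3] reproduces all 12 entries of T, so T = [3, -1] (x) [2, -1] (x) [2, -3, 3] and rank(T) ≤ 1.
Equivalently every frontal slice T[:,:,k] is c[k] times the rank-1 matrix [3, -1] (x) [2, -1]. So T has rank 1 (it is nonzero).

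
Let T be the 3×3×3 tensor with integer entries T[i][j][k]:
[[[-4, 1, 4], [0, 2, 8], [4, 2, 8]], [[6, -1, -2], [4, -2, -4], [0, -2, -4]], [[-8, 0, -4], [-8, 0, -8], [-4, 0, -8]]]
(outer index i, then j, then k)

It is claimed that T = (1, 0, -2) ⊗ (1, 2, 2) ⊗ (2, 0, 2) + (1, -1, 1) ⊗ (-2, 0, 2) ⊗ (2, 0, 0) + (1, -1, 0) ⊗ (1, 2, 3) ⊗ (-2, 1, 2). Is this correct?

Reconstruct entry (0,2,0) from the claimed factors: Σₗ aₗ[0]bₗ[2]cₗ[0] = (1)·(2)·(2) + (1)·(2)·(2) + (1)·(3)·(-2) = 2, but T[0,2,0] = 4. The claim is false.

No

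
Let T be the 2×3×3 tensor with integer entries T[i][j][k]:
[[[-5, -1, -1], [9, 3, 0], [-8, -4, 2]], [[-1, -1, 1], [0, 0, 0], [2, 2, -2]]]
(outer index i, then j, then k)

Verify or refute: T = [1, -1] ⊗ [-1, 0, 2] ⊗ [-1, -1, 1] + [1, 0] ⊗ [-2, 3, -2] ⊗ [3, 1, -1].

No

Reconstruct entry (0,0,2) from the claimed factors: Σₗ aₗ[0]bₗ[0]cₗ[2] = (1)·(-1)·(1) + (1)·(-2)·(-1) = 1, but T[0,0,2] = -1. The claim is false.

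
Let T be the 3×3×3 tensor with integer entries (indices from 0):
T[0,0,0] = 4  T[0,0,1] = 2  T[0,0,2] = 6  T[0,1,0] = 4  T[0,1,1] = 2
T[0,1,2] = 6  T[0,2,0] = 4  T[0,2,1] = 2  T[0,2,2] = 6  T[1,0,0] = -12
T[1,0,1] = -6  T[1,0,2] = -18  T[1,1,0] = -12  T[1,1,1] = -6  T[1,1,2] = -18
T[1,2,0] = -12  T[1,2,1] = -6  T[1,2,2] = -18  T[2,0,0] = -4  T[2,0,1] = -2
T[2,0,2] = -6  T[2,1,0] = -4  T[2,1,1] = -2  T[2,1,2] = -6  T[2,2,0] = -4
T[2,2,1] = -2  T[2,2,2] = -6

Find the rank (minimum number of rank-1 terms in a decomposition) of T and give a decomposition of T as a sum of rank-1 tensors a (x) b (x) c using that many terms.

Lower bound: T ≠ 0 (e.g. T[0,0,0] = 4), so rank(T) ≥ 1.
Upper bound: if T = a (x) b (x) c then every fibre of T is a multiple of the corresponding factor, so read the factors off the fibres through the nonzero entry T[0,0,0] = 4.
The mode-1 fibre T[:,0,0] = [4, -12, -4] gives a = (1, -3, -1) (primitive direction); the mode-2 fibre T[0,:,0] = [4, 4, 4] gives b = (1, 1, 1); then c[k] = T[0,0,k] / (a[0]·b[0]) = [4, 2, 6] / 1 = (4, 2, 6).
Expanding (1, -3, -1) (x) (1, 1, 1) (x) (4, 2, 6) reproduces all 27 entries of T, so T = (1, -3, -1) (x) (1, 1, 1) (x) (4, 2, 6) and rank(T) ≤ 1.
These bounds meet, so rank(T) = 1.

rank(T) = 1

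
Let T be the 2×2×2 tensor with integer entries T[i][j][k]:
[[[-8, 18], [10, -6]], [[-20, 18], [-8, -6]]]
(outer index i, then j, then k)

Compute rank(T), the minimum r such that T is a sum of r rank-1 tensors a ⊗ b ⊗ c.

2

Lower bound: the mode-3 unfolding of T (rows indexed by k, columns by (i,j) = (0,0), (0,1), (1,0), (1,1)) is [[-8, 10, -20, -8], [18, -6, 18, -6]].
There the 2×2 minor on rows k ∈ {0, 1}, columns (i,j) ∈ {(0,0), (0,1)} is det [[-8, 10], [18, -6]] = -132 ≠ 0, so this unfolding has rank ≥ 2; CP rank is at least every unfolding rank, so rank(T) ≥ 2. (Flattening ranks never certify an upper bound on CP rank; for that we must actually write T with 2 rank-1 terms.)
Upper bound — finding two terms. Write S_k = T[:,:,k] for the frontal slices: S₀ = [[-8, 10], [-20, -8]], S₁ = [[18, -6], [18, -6]].
If T = a₁ ⊗ b₁ ⊗ c₁ + a₂ ⊗ b₂ ⊗ c₂ then each S_k = c₁[k]·a₁b₁ᵀ + c₂[k]·a₂b₂ᵀ. S₀ and S₁ are linearly independent, so a₁b₁ᵀ and a₂b₂ᵀ must span the same plane of matrices: they are the rank-1 matrices of the form x·S₀ + y·S₁.
det(x·S₀ + y·S₁) is 264·x² − 396·xy = 132·(2·x − 3·y)(x), vanishing at (x:y) = (3:2) and (0:1).
M₁ = 3·S₀ + 2·S₁ = [[12, 18], [-24, -36]] = 6·[1, -2][2, 3]ᵀ and M₂ = S₁ = [[18, -6], [18, -6]] = 6·[1, 1][3, -1]ᵀ, so take a₁ = [1, -2], b₁ = [2, 3], a₂ = [1, 1], b₂ = [3, -1].
Each slice is an integer combination of E₁ = a₁b₁ᵀ and E₂ = a₂b₂ᵀ: S₀ = 2·E₁ − 4·E₂, S₁ = 6·E₂; reading off coefficients, c₁ = [2, 0] and c₂ = [-4, 6].
Hence T = [1, -2] ⊗ [2, 3] ⊗ [2, 0] + [1, 1] ⊗ [3, -1] ⊗ [-4, 6], so rank(T) ≤ 2.
These bounds meet, so rank(T) = 2.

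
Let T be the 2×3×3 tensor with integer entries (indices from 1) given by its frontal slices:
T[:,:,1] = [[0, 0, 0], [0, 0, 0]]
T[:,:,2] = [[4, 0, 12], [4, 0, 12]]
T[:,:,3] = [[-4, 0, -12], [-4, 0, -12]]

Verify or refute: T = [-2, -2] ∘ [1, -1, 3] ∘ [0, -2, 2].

Reconstruct entry (1,2,2) from the claimed factors: Σₗ aₗ[1]bₗ[2]cₗ[2] = (-2)·(-1)·(-2) = -4, but T[1,2,2] = 0. The claim is false.

No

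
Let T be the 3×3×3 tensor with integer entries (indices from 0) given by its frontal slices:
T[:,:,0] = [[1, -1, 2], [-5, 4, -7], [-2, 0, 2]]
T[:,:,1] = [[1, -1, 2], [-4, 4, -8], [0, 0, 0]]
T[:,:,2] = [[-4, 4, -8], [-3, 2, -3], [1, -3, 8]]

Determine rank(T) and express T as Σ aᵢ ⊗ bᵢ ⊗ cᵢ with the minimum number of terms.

Lower bound: the mode-3 unfolding of T (rows indexed by k, columns by (i,j) = (0,0), (0,1), (0,2), (1,0), (1,1), (1,2), (2,0), (2,1), (2,2)) is [[1, -1, 2, -5, 4, -7, -2, 0, 2], [1, -1, 2, -4, 4, -8, 0, 0, 0], [-4, 4, -8, -3, 2, -3, 1, -3, 8]].
There the 3×3 minor on rows k ∈ {0, 1, 2}, columns (i,j) ∈ {(0,0), (1,0), (1,1)} is det [[1, -5, 4], [1, -4, 4], [-4, -3, 2]] = 18 ≠ 0, so this unfolding has rank ≥ 3; CP rank is at least every unfolding rank, so rank(T) ≥ 3. (Unfolding ranks only ever bound the CP rank from below — rank(T) can be strictly larger than all of them — so the matching upper bound has to come from an explicit 3-term decomposition.)
Upper bound: T is a sum of 3 rank-1 terms, T = [0, 1, 2] ⊗ [1, 0, -1] ⊗ [-1, 0, -1] + [1, 2, -1] ⊗ [1, -1, 2] ⊗ [-1, -1, -2] + [2, -2, -1] ⊗ [1, -1, 2] ⊗ [1, 1, -1] (written with every a and b primitive with positive leading entry and the scale carried by c; CP decompositions are not unique, and this one is verified by expanding entrywise), so rank(T) ≤ 3.
These bounds meet, so rank(T) = 3.
Check entry T[0,1,0] = -1: (0)·(0)·(-1) + (1)·(-1)·(-1) + (2)·(-1)·(1) = -1.

rank(T) = 3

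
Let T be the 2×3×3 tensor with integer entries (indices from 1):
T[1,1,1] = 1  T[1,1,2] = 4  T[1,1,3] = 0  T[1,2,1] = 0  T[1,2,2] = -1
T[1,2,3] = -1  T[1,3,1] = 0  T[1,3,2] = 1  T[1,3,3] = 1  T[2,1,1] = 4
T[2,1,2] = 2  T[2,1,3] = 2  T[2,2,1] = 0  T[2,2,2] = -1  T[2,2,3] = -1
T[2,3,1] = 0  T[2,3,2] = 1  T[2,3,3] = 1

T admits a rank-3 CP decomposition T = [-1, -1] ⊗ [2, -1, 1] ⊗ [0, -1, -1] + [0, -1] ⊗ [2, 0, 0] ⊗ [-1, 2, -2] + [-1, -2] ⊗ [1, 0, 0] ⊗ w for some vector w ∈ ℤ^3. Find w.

Subtract the known terms from T to get the rank-1 residual R = [-1, -2] ⊗ [1, 0, 0] ⊗ w, so R[i,j,k] = a[i]·b[j]·w[k]. Pick indices with nonzero a[1]·b[1] = (-1)·(1) = -1. Only the fibre through (1,1,·) is needed: R[1,1,:] = T[1,1,:] − Σₗ aₗ[1]bₗ[1]cₗ = [1, 4, 0] − (-1)·(2)·[0, -1, -1] − (0)·(2)·[-1, 2, -2] = [1, 2, -2]. Then w[k] = R[1,1,k] / -1 for each k, giving w = [1, 2, -2] / -1 = [-1, -2, 2].

w = [-1, -2, 2]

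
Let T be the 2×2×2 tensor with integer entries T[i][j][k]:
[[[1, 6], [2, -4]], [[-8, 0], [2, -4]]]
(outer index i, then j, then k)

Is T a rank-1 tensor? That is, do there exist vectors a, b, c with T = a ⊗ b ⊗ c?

The mode-1 unfolding of T (rows indexed by i, columns by (j,k) = (0,0), (0,1), (1,0), (1,1)) is [[1, 6, 2, -4], [-8, 0, 2, -4]].
There the 2×2 minor on rows i ∈ {0, 1}, columns (j,k) ∈ {(0,0), (0,1)} is det [[1, 6], [-8, 0]] = 48 ≠ 0, so this unfolding has rank ≥ 2; CP rank is at least every unfolding rank, so rank(T) ≥ 2.
In particular rank(T) ≥ 2 > 1, so T is not rank-1.

No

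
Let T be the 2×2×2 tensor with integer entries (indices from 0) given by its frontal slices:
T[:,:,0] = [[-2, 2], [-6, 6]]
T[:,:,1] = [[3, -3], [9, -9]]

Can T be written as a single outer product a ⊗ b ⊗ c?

If T = a ⊗ b ⊗ c then every fibre of T is a multiple of the corresponding factor, so read the factors off the fibres through the nonzero entry T[0,0,0] = -2.
The mode-1 fibre T[:,0,0] = [-2, -6] gives a = [1, 3] (primitive direction); the mode-2 fibre T[0,:,0] = [-2, 2] gives b = [1, -1]; then c[k] = T[0,0,k] / (a[0]·b[0]) = [-2, 3] / 1 = [-2, 3].
Expanding [1, 3] ⊗ [1, -1] ⊗ [-2, 3] reproduces all 8 entries of T, so T = [1, 3] ⊗ [1, -1] ⊗ [-2, 3] and rank(T) ≤ 1.
Equivalently every frontal slice T[:,:,k] is c[k] times the rank-1 matrix [1, 3] ⊗ [1, -1]. So T has rank 1 (it is nonzero).

Yes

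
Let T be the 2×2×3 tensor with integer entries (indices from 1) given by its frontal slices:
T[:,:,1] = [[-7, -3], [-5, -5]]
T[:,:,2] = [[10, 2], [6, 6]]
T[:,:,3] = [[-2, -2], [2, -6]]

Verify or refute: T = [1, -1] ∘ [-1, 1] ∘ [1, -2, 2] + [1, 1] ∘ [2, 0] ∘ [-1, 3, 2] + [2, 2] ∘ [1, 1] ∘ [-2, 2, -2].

Reconstruct entry (1,1,2) from the claimed factors: Σₗ aₗ[1]bₗ[1]cₗ[2] = (1)·(-1)·(-2) + (1)·(2)·(3) + (2)·(1)·(2) = 12, but T[1,1,2] = 10. The claim is false.

No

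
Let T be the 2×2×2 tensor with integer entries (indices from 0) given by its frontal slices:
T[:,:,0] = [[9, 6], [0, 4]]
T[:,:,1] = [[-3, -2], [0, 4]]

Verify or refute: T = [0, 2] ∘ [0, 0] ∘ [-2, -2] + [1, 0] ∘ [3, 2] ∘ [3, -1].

Reconstruct entry (1,1,0) from the claimed factors: Σₗ aₗ[1]bₗ[1]cₗ[0] = (2)·(0)·(-2) + (0)·(2)·(3) = 0, but T[1,1,0] = 4. The claim is false.

No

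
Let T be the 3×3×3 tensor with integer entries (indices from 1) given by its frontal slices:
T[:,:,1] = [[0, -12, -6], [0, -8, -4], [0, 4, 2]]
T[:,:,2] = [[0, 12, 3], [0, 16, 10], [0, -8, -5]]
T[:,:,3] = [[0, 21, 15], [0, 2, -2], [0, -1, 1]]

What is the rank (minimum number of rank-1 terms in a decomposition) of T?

Lower bound: the mode-2 unfolding of T (rows indexed by j, columns by (i,k) = (1,1), (1,2), (1,3), (2,1), (2,2), (2,3), (3,1), (3,2), (3,3)) is [[0, 0, 0, 0, 0, 0, 0, 0, 0], [-12, 12, 21, -8, 16, 2, 4, -8, -1], [-6, 3, 15, -4, 10, -2, 2, -5, 1]].
There the 2×2 minor on rows j ∈ {2, 3}, columns (i,k) ∈ {(1,1), (1,2)} is det [[-12, 12], [-6, 3]] = 36 ≠ 0, so this unfolding has rank ≥ 2; CP rank is at least every unfolding rank, so rank(T) ≥ 2. (This is only a lower bound: in general the CP rank may exceed every unfolding rank, so we still need to exhibit 2 rank-1 terms summing to T.)
Upper bound — finding two terms. Write S_k = T[:,:,k] for the frontal slices: S₁ = [[0, -12, -6], [0, -8, -4], [0, 4, 2]], S₂ = [[0, 12, 3], [0, 16, 10], [0, -8, -5]], S₃ = [[0, 21, 15], [0, 2, -2], [0, -1, 1]].
If T = a₁ (x) b₁ (x) c₁ + a₂ (x) b₂ (x) c₂ then each S_k = c₁[k]·a₁b₁ᵀ + c₂[k]·a₂b₂ᵀ. S₁ and S₂ are linearly independent, so a₁b₁ᵀ and a₂b₂ᵀ must span the same plane of matrices: they are the rank-1 matrices of the form x·S₁ + y·S₂.
The 2×2 minor of x·S₁ + y·S₂ on rows {1,2}, columns {2,3} is −48·xy + 72·y² = (-24)·(2·x − 3·y)(y), vanishing at (x:y) = (3:2) and (1:0).
M₁ = 3·S₁ + 2·S₂ = [[0, -12, -12], [0, 8, 8], [0, -4, -4]] = (-4)·[3, -2, 1][0, 1, 1]ᵀ and M₂ = S₁ = [[0, -12, -6], [0, -8, -4], [0, 4, 2]] = (-2)·[3, 2, -1][0, 2, 1]ᵀ, so take a₁ = [3, -2, 1], b₁ = [0, 1, 1], a₂ = [3, 2, -1], b₂ = [0, 2, 1].
Each slice is an integer combination of E₁ = a₁b₁ᵀ and E₂ = a₂b₂ᵀ: S₁ = −2·E₂, S₂ = −2·E₁ + 3·E₂, S₃ = 3·E₁ + 2·E₂; reading off coefficients, c₁ = [0, -2, 3] and c₂ = [-2, 3, 2].
Hence T = [3, -2, 1] (x) [0, 1, 1] (x) [0, -2, 3] + [3, 2, -1] (x) [0, 2, 1] (x) [-2, 3, 2], so rank(T) ≤ 2.
These bounds meet, so rank(T) = 2.

2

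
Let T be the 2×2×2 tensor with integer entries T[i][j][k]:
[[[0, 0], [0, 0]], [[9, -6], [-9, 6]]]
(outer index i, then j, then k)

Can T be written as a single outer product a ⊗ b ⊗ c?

Yes

If T = a ⊗ b ⊗ c then every fibre of T is a multiple of the corresponding factor, so read the factors off the fibres through the nonzero entry T[1,0,0] = 9.
The mode-1 fibre T[:,0,0] = [0, 9] gives a = [0, 1] (primitive direction); the mode-2 fibre T[1,:,0] = [9, -9] gives b = [1, -1]; then c[k] = T[1,0,k] / (a[1]·b[0]) = [9, -6] / 1 = [9, -6].
Expanding [0, 1] ⊗ [1, -1] ⊗ [9, -6] reproduces all 8 entries of T, so T = [0, 1] ⊗ [1, -1] ⊗ [9, -6] and rank(T) ≤ 1.
Equivalently every frontal slice T[:,:,k] is c[k] times the rank-1 matrix [0, 1] ⊗ [1, -1]. So T has rank 1 (it is nonzero).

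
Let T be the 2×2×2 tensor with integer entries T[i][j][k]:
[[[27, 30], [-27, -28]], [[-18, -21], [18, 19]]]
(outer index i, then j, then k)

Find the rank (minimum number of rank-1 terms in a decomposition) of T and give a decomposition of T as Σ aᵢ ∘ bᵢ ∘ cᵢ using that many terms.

rank(T) = 2

Lower bound: the mode-1 unfolding of T (rows indexed by i, columns by (j,k) = (0,0), (0,1), (1,0), (1,1)) is [[27, 30, -27, -28], [-18, -21, 18, 19]].
There the 2×2 minor on rows i ∈ {0, 1}, columns (j,k) ∈ {(0,0), (0,1)} is det [[27, 30], [-18, -21]] = -27 ≠ 0, so this unfolding has rank ≥ 2; CP rank is at least every unfolding rank, so rank(T) ≥ 2. (Unfolding ranks only ever bound the CP rank from below — rank(T) can be strictly larger than all of them — so the matching upper bound has to come from an explicit 2-term decomposition.)
Upper bound — finding two terms. Write S_k = T[:,:,k] for the frontal slices: S₀ = [[27, -27], [-18, 18]], S₁ = [[30, -28], [-21, 19]].
If T = a₁ ∘ b₁ ∘ c₁ + a₂ ∘ b₂ ∘ c₂ then each S_k = c₁[k]·a₁b₁ᵀ + c₂[k]·a₂b₂ᵀ. S₀ and S₁ are linearly independent, so a₁b₁ᵀ and a₂b₂ᵀ must span the same plane of matrices: they are the rank-1 matrices of the form x·S₀ + y·S₁.
det(x·S₀ + y·S₁) is −18·xy − 18·y² = (-18)·(y)(x + y), vanishing at (x:y) = (1:0) and (1:-1).
M₁ = S₀ = [[27, -27], [-18, 18]] = 9·[3, -2][1, -1]ᵀ and M₂ = S₀ − S₁ = [[-3, 1], [3, -1]] = −[1, -1][3, -1]ᵀ, so take a₁ = [3, -2], b₁ = [1, -1], a₂ = [1, -1], b₂ = [3, -1].
Each slice is an integer combination of E₁ = a₁b₁ᵀ and E₂ = a₂b₂ᵀ: S₀ = 9·E₁, S₁ = 9·E₁ + E₂; reading off coefficients, c₁ = [9, 9] and c₂ = [0, 1].
Hence T = [3, -2] ∘ [1, -1] ∘ [9, 9] + [1, -1] ∘ [3, -1] ∘ [0, 1], so rank(T) ≤ 2.
These bounds meet, so rank(T) = 2.
Check entry T[1,0,0] = -18: (-2)·(1)·(9) + (-1)·(3)·(0) = -18.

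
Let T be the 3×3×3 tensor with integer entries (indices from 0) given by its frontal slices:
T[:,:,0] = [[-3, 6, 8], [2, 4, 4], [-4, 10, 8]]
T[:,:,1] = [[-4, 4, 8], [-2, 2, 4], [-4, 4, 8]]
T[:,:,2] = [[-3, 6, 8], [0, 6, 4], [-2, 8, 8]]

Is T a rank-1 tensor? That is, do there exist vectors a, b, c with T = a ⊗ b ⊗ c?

The mode-3 unfolding of T (rows indexed by k, columns by (i,j) = (0,0), (0,1), (0,2), (1,0), (1,1), (1,2), (2,0), (2,1), (2,2)) is [[-3, 6, 8, 2, 4, 4, -4, 10, 8], [-4, 4, 8, -2, 2, 4, -4, 4, 8], [-3, 6, 8, 0, 6, 4, -2, 8, 8]].
There the 3×3 minor on rows k ∈ {0, 1, 2}, columns (i,j) ∈ {(0,0), (0,1), (1,0)} is det [[-3, 6, 2], [-4, 4, -2], [-3, 6, 0]] = -24 ≠ 0, so this unfolding has rank ≥ 3; CP rank is at least every unfolding rank, so rank(T) ≥ 3.
In particular rank(T) ≥ 3 > 1, so T is not rank-1.

No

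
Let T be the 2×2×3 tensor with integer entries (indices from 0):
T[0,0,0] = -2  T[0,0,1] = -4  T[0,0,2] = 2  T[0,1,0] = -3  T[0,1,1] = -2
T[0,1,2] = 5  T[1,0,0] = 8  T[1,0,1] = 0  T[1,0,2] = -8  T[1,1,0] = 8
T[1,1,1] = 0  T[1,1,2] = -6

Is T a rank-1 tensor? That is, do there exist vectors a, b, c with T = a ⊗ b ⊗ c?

The mode-3 unfolding of T (rows indexed by k, columns by (i,j) = (0,0), (0,1), (1,0), (1,1)) is [[-2, -3, 8, 8], [-4, -2, 0, 0], [2, 5, -8, -6]].
There the 3×3 minor on rows k ∈ {0, 1, 2}, columns (i,j) ∈ {(0,0), (0,1), (1,0)} is det [[-2, -3, 8], [-4, -2, 0], [2, 5, -8]] = -64 ≠ 0, so this unfolding has rank ≥ 3; CP rank is at least every unfolding rank, so rank(T) ≥ 3.
In particular rank(T) ≥ 3 > 1, so T is not rank-1.

No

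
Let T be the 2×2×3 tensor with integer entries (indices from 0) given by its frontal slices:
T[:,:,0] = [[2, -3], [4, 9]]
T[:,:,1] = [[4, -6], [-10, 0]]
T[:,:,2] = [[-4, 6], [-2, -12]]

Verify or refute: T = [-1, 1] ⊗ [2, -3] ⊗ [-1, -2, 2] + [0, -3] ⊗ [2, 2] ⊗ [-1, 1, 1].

Reconstruct entrywise from the claimed factors. For example, T[0,0,2] = -4 and Σₗ aₗ[0]bₗ[0]cₗ[2] = (-1)·(2)·(2) + (0)·(2)·(1) = -4; checking all 12 entries, every one matches. The claim holds.

Yes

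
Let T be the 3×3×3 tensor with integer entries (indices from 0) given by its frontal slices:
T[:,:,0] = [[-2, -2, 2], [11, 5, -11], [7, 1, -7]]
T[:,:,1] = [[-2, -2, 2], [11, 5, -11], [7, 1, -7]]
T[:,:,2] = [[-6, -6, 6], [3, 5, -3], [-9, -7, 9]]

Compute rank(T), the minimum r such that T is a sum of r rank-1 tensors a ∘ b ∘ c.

2

Lower bound: the mode-1 unfolding of T (rows indexed by i, columns by (j,k) = (0,0), (0,1), (0,2), (1,0), (1,1), (1,2), (2,0), (2,1), (2,2)) is [[-2, -2, -6, -2, -2, -6, 2, 2, 6], [11, 11, 3, 5, 5, 5, -11, -11, -3], [7, 7, -9, 1, 1, -7, -7, -7, 9]].
There the 2×2 minor on rows i ∈ {0, 1}, columns (j,k) ∈ {(0,0), (0,2)} is det [[-2, -6], [11, 3]] = 60 ≠ 0, so this unfolding has rank ≥ 2; CP rank is at least every unfolding rank, so rank(T) ≥ 2. (Flattening ranks never certify an upper bound on CP rank; for that we must actually write T with 2 rank-1 terms.)
Upper bound — finding two terms. Write S_k = T[:,:,k] for the frontal slices: S₀ = [[-2, -2, 2], [11, 5, -11], [7, 1, -7]], S₁ = [[-2, -2, 2], [11, 5, -11], [7, 1, -7]], S₂ = [[-6, -6, 6], [3, 5, -3], [-9, -7, 9]].
If T = a₁ ∘ b₁ ∘ c₁ + a₂ ∘ b₂ ∘ c₂ then each S_k = c₁[k]·a₁b₁ᵀ + c₂[k]·a₂b₂ᵀ. S₀ and S₂ are linearly independent, so a₁b₁ᵀ and a₂b₂ᵀ must span the same plane of matrices: they are the rank-1 matrices of the form x·S₀ + y·S₂.
The 2×2 minor of x·S₀ + y·S₂ on rows {0,1}, columns {0,1} is 12·x² + 32·xy − 12·y² = 4·(x + 3·y)(3·x − y), vanishing at (x:y) = (3:-1) and (1:3).
M₁ = 3·S₀ − S₂ = [[0, 0, 0], [30, 10, -30], [30, 10, -30]] = 10·[0, 1, 1][3, 1, -3]ᵀ and M₂ = S₀ + 3·S₂ = [[-20, -20, 20], [20, 20, -20], [-20, -20, 20]] = (-20)·[1, -1, 1][1, 1, -1]ᵀ, so take a₁ = [0, 1, 1], b₁ = [3, 1, -3], a₂ = [1, -1, 1], b₂ = [1, 1, -1].
Each slice is an integer combination of E₁ = a₁b₁ᵀ and E₂ = a₂b₂ᵀ: S₀ = 3·E₁ − 2·E₂, S₁ = 3·E₁ − 2·E₂, S₂ = −E₁ − 6·E₂; reading off coefficients, c₁ = [3, 3, -1] and c₂ = [-2, -2, -6].
Hence T = [0, 1, 1] ∘ [3, 1, -3] ∘ [3, 3, -1] + [1, -1, 1] ∘ [1, 1, -1] ∘ [-2, -2, -6], so rank(T) ≤ 2.
These bounds meet, so rank(T) = 2.
Check entry T[1,2,1] = -11: (1)·(-3)·(3) + (-1)·(-1)·(-2) = -11.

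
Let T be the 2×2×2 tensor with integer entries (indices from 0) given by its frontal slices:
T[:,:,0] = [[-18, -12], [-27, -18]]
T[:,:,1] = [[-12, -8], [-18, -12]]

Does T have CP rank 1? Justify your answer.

Yes

If T = a (x) b (x) c then every fibre of T is a multiple of the corresponding factor, so read the factors off the fibres through the nonzero entry T[0,0,0] = -18.
The mode-1 fibre T[:,0,0] = [-18, -27] gives a = (2, 3) (primitive direction); the mode-2 fibre T[0,:,0] = [-18, -12] gives b = (3, 2); then c[k] = T[0,0,k] / (a[0]·b[0]) = [-18, -12] / 6 = (-3, -2).
Expanding (2, 3) (x) (3, 2) (x) (-3, -2) reproduces all 8 entries of T, so T = (2, 3) (x) (3, 2) (x) (-3, -2) and rank(T) ≤ 1.
Equivalently every frontal slice T[:,:,k] is c[k] times the rank-1 matrix (2, 3) (x) (3, 2). So T has rank 1 (it is nonzero).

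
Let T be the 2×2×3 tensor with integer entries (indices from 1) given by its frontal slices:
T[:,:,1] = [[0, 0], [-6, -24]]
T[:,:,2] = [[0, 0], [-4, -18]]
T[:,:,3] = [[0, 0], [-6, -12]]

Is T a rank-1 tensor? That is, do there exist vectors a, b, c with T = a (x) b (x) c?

The mode-3 unfolding of T (rows indexed by k, columns by (i,j) = (1,1), (1,2), (2,1), (2,2)) is [[0, 0, -6, -24], [0, 0, -4, -18], [0, 0, -6, -12]].
There the 2×2 minor on rows k ∈ {1, 2}, columns (i,j) ∈ {(2,1), (2,2)} is det [[-6, -24], [-4, -18]] = 12 ≠ 0, so this unfolding has rank ≥ 2; CP rank is at least every unfolding rank, so rank(T) ≥ 2.
In particular rank(T) ≥ 2 > 1, so T is not rank-1.

No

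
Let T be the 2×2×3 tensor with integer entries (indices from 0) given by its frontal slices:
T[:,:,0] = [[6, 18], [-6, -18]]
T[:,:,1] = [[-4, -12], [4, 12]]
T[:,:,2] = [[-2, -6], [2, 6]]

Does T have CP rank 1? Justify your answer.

If T = a ⊗ b ⊗ c then every fibre of T is a multiple of the corresponding factor, so read the factors off the fibres through the nonzero entry T[0,0,0] = 6.
The mode-1 fibre T[:,0,0] = [6, -6] gives a = [1, -1] (primitive direction); the mode-2 fibre T[0,:,0] = [6, 18] gives b = [1, 3]; then c[k] = T[0,0,k] / (a[0]·b[0]) = [6, -4, -2] / 1 = [6, -4, -2].
Expanding [1, -1] ⊗ [1, 3] ⊗ [6, -4, -2] reproduces all 12 entries of T, so T = [1, -1] ⊗ [1, 3] ⊗ [6, -4, -2] and rank(T) ≤ 1.
Equivalently every frontal slice T[:,:,k] is c[k] times the rank-1 matrix [1, -1] ⊗ [1, 3]. So T has rank 1 (it is nonzero).

Yes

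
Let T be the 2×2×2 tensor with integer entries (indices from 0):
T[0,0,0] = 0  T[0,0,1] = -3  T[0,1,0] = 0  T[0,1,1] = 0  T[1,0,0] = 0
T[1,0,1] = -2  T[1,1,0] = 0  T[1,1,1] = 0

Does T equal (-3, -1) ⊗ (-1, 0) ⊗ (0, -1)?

Reconstruct entry (1,0,1) from the claimed factors: Σₗ aₗ[1]bₗ[0]cₗ[1] = (-1)·(-1)·(-1) = -1, but T[1,0,1] = -2. The claim is false.

No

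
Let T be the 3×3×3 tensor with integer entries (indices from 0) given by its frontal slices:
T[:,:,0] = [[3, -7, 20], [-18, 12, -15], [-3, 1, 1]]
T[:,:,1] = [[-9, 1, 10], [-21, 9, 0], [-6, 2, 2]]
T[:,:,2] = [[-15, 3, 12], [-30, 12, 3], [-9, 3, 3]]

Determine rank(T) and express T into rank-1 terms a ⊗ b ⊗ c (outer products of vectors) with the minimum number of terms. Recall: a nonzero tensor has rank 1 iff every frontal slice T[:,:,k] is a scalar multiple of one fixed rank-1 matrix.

rank(T) = 2

Lower bound: the mode-1 unfolding of T (rows indexed by i, columns by (j,k) = (0,0), (0,1), (0,2), (1,0), (1,1), (1,2), (2,0), (2,1), (2,2)) is [[3, -9, -15, -7, 1, 3, 20, 10, 12], [-18, -21, -30, 12, 9, 12, -15, 0, 3], [-3, -6, -9, 1, 2, 3, 1, 2, 3]].
There the 2×2 minor on rows i ∈ {0, 1}, columns (j,k) ∈ {(0,0), (0,1)} is det [[3, -9], [-18, -21]] = -225 ≠ 0, so this unfolding has rank ≥ 2; CP rank is at least every unfolding rank, so rank(T) ≥ 2. (Unfolding ranks only ever bound the CP rank from below — rank(T) can be strictly larger than all of them — so the matching upper bound has to come from an explicit 2-term decomposition.)
Upper bound — finding two terms. Write S_k = T[:,:,k] for the frontal slices: S₀ = [[3, -7, 20], [-18, 12, -15], [-3, 1, 1]], S₁ = [[-9, 1, 10], [-21, 9, 0], [-6, 2, 2]], S₂ = [[-15, 3, 12], [-30, 12, 3], [-9, 3, 3]].
If T = a₁ ⊗ b₁ ⊗ c₁ + a₂ ⊗ b₂ ⊗ c₂ then each S_k = c₁[k]·a₁b₁ᵀ + c₂[k]·a₂b₂ᵀ. S₀ and S₁ are linearly independent, so a₁b₁ᵀ and a₂b₂ᵀ must span the same plane of matrices: they are the rank-1 matrices of the form x·S₀ + y·S₁.
The 2×2 minor of x·S₀ + y·S₁ on rows {0,1}, columns {0,1} is −90·x² − 210·xy − 60·y² = (-30)·(x + 2·y)(3·x + y), vanishing at (x:y) = (2:-1) and (1:-3).
M₁ = 2·S₀ − S₁ = [[15, -15, 30], [-15, 15, -30], [0, 0, 0]] = 15·(1, -1, 0)(1, -1, 2)ᵀ and M₂ = S₀ − 3·S₁ = [[30, -10, -10], [45, -15, -15], [15, -5, -5]] = 5·(2, 3, 1)(3, -1, -1)ᵀ, so take a₁ = (1, -1, 0), b₁ = (1, -1, 2), a₂ = (2, 3, 1), b₂ = (3, -1, -1).
Each slice is an integer combination of E₁ = a₁b₁ᵀ and E₂ = a₂b₂ᵀ: S₀ = 9·E₁ − E₂, S₁ = 3·E₁ − 2·E₂, S₂ = 3·E₁ − 3·E₂; reading off coefficients, c₁ = (9, 3, 3) and c₂ = (-1, -2, -3).
Hence T = (1, -1, 0) ⊗ (1, -1, 2) ⊗ (9, 3, 3) + (2, 3, 1) ⊗ (3, -1, -1) ⊗ (-1, -2, -3), so rank(T) ≤ 2.
These bounds meet, so rank(T) = 2.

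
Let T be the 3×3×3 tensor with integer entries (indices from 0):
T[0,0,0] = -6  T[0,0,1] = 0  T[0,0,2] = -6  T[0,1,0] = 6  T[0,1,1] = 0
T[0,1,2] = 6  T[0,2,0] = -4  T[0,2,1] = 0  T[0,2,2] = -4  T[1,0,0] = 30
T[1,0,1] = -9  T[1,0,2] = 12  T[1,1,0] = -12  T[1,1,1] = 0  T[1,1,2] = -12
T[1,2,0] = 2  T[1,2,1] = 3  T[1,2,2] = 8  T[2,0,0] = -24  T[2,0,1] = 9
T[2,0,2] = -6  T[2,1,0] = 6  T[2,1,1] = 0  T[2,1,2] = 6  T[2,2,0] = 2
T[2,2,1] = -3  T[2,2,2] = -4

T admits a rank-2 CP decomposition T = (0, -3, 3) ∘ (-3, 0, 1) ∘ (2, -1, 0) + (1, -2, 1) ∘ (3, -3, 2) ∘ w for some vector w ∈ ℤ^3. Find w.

w = (-2, 0, -2)

Subtract the known terms from T to get the rank-1 residual R = (1, -2, 1) ∘ (3, -3, 2) ∘ w, so R[i,j,k] = a[i]·b[j]·w[k]. Pick indices with nonzero a[0]·b[0] = (1)·(3) = 3. Only the fibre through (0,0,·) is needed: R[0,0,:] = T[0,0,:] − Σₗ aₗ[0]bₗ[0]cₗ = [-6, 0, -6] − (0)·(-3)·(2, -1, 0) = [-6, 0, -6]. Then w[k] = R[0,0,k] / 3 for each k, giving w = [-6, 0, -6] / 3 = (-2, 0, -2).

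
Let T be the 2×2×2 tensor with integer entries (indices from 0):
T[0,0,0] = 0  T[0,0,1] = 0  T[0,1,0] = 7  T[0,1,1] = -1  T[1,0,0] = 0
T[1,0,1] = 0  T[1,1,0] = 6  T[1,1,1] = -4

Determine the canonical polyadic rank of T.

Lower bound: the mode-1 unfolding of T (rows indexed by i, columns by (j,k) = (0,0), (0,1), (1,0), (1,1)) is [[0, 0, 7, -1], [0, 0, 6, -4]].
There the 2×2 minor on rows i ∈ {0, 1}, columns (j,k) ∈ {(1,0), (1,1)} is det [[7, -1], [6, -4]] = -22 ≠ 0, so this unfolding has rank ≥ 2; CP rank is at least every unfolding rank, so rank(T) ≥ 2. (This is only a lower bound: in general the CP rank may exceed every unfolding rank, so we still need to exhibit 2 rank-1 terms summing to T.)
Upper bound — finding two terms. Every mode-2 slice of T is a multiple of one matrix: T[:,j,:] = b[j]·M with b = (0, 1) and M = [[7, -1], [6, -4]] (rows indexed by i, columns by k). So it suffices to write M as a sum of two rank-1 matrices.
Splitting M by its rows (i = 0, 1), M = (1, 0)(7, -1)ᵀ + (0, 1)(6, -4)ᵀ.
Hence T = (1, 0) ⊗ (0, 1) ⊗ (7, -1) + (0, 1) ⊗ (0, 1) ⊗ (6, -4), so rank(T) ≤ 2.
These bounds meet, so rank(T) = 2.

2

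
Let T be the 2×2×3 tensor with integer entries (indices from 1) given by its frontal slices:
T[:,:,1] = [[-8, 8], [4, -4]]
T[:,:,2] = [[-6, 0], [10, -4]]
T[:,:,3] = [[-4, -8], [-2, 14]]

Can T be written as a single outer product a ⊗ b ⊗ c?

No

The mode-3 unfolding of T (rows indexed by k, columns by (i,j) = (1,1), (1,2), (2,1), (2,2)) is [[-8, 8, 4, -4], [-6, 0, 10, -4], [-4, -8, -2, 14]].
There the 3×3 minor on rows k ∈ {1, 2, 3}, columns (i,j) ∈ {(1,1), (1,2), (2,1)} is det [[-8, 8, 4], [-6, 0, 10], [-4, -8, -2]] = -864 ≠ 0, so this unfolding has rank ≥ 3; CP rank is at least every unfolding rank, so rank(T) ≥ 3.
In particular rank(T) ≥ 3 > 1, so T is not rank-1.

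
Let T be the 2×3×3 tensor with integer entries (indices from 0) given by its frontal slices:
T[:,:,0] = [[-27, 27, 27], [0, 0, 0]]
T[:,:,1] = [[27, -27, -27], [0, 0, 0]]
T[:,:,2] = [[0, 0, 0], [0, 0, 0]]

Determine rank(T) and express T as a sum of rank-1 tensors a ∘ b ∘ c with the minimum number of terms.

rank(T) = 1

Lower bound: T ≠ 0 (e.g. T[0,0,0] = -27), so rank(T) ≥ 1.
Upper bound: if T = a ∘ b ∘ c then every fibre of T is a multiple of the corresponding factor, so read the factors off the fibres through the nonzero entry T[0,0,0] = -27.
The mode-1 fibre T[:,0,0] = [-27, 0] gives a = [1, 0] (primitive direction); the mode-2 fibre T[0,:,0] = [-27, 27, 27] gives b = [1, -1, -1]; then c[k] = T[0,0,k] / (a[0]·b[0]) = [-27, 27, 0] / 1 = [-27, 27, 0].
Expanding [1, 0] ∘ [1, -1, -1] ∘ [-27, 27, 0] reproduces all 18 entries of T, so T = [1, 0] ∘ [1, -1, -1] ∘ [-27, 27, 0] and rank(T) ≤ 1.
These bounds meet, so rank(T) = 1.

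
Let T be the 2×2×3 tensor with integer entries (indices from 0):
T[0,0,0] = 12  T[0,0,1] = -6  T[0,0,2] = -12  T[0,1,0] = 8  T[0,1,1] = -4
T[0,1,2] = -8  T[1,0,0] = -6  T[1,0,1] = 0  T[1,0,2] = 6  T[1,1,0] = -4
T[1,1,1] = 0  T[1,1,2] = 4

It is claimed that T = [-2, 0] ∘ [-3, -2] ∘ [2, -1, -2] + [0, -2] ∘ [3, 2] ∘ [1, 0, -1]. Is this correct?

Reconstruct entrywise from the claimed factors. For example, T[1,1,0] = -4 and Σₗ aₗ[1]bₗ[1]cₗ[0] = (0)·(-2)·(2) + (-2)·(2)·(1) = -4; checking all 12 entries, every one matches. The claim holds.

Yes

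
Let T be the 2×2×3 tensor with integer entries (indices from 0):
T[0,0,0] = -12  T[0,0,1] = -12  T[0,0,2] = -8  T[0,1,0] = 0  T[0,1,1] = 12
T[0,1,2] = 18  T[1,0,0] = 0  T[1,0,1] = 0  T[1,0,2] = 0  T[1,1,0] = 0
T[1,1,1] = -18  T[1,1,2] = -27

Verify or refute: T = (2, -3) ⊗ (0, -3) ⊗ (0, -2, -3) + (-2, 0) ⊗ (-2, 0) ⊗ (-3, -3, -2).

Yes

Reconstruct entrywise from the claimed factors. For example, T[1,0,2] = 0 and Σₗ aₗ[1]bₗ[0]cₗ[2] = (-3)·(0)·(-3) + (0)·(-2)·(-2) = 0; checking all 12 entries, every one matches. The claim holds.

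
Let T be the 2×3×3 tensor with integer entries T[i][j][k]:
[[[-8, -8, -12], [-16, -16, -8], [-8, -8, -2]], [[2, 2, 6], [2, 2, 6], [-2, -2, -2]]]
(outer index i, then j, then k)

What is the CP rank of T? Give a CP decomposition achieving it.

rank(T) = 3

Lower bound: the mode-2 unfolding of T (rows indexed by j, columns by (i,k) = (0,0), (0,1), (0,2), (1,0), (1,1), (1,2)) is [[-8, -8, -12, 2, 2, 6], [-16, -16, -8, 2, 2, 6], [-8, -8, -2, -2, -2, -2]].
There the 3×3 minor on rows j ∈ {0, 1, 2}, columns (i,k) ∈ {(0,0), (0,2), (1,0)} is det [[-8, -12, 2], [-16, -8, 2], [-8, -2, -2]] = 352 ≠ 0, so this unfolding has rank ≥ 3; CP rank is at least every unfolding rank, so rank(T) ≥ 3. (Unfolding ranks only ever bound the CP rank from below — rank(T) can be strictly larger than all of them — so the matching upper bound has to come from an explicit 3-term decomposition.)
Upper bound: T is a sum of 3 rank-1 terms, T = [1, -1] ⊗ [1, 1, 0] ⊗ [-4, -4, -8] + [1, 0] ⊗ [0, 2, 1] ⊗ [-4, -4, 2] + [2, 1] ⊗ [1, 1, 1] ⊗ [-2, -2, -2] (one valid choice — decompositions are not unique — normalised so each a, b is primitive with positive first nonzero entry; check it by expanding all entries), so rank(T) ≤ 3.
These bounds meet, so rank(T) = 3.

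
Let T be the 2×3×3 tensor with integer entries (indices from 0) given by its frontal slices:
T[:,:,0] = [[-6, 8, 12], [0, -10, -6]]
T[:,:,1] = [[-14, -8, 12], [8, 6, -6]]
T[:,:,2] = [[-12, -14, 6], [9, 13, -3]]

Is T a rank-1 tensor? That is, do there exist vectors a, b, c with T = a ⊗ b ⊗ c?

The mode-1 unfolding of T (rows indexed by i, columns by (j,k) = (0,0), (0,1), (0,2), (1,0), (1,1), (1,2), (2,0), (2,1), (2,2)) is [[-6, -14, -12, 8, -8, -14, 12, 12, 6], [0, 8, 9, -10, 6, 13, -6, -6, -3]].
There the 2×2 minor on rows i ∈ {0, 1}, columns (j,k) ∈ {(0,0), (0,1)} is det [[-6, -14], [0, 8]] = -48 ≠ 0, so this unfolding has rank ≥ 2; CP rank is at least every unfolding rank, so rank(T) ≥ 2.
In particular rank(T) ≥ 2 > 1, so T is not rank-1.

No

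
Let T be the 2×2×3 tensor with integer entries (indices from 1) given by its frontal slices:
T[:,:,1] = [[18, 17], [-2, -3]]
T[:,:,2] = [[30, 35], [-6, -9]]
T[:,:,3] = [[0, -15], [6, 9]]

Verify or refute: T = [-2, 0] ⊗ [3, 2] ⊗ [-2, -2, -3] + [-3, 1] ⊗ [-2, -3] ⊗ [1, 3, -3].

Reconstruct entrywise from the claimed factors. For example, T[2,2,1] = -3 and Σₗ aₗ[2]bₗ[2]cₗ[1] = (0)·(2)·(-2) + (1)·(-3)·(1) = -3; checking all 12 entries, every one matches. The claim holds.

Yes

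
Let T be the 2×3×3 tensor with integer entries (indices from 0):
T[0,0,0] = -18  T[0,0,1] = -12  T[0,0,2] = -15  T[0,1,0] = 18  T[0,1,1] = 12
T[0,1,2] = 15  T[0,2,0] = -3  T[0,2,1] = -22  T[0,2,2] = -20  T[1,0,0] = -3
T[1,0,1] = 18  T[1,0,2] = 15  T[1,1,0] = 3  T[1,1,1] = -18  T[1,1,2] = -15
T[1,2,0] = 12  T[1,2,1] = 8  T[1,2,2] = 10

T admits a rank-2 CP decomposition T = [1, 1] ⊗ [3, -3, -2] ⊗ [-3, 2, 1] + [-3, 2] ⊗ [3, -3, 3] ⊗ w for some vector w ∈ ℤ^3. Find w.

Subtract the known terms from T to get the rank-1 residual R = [-3, 2] ⊗ [3, -3, 3] ⊗ w, so R[i,j,k] = a[i]·b[j]·w[k]. Pick indices with nonzero a[0]·b[0] = (-3)·(3) = -9. Only the fibre through (0,0,·) is needed: R[0,0,:] = T[0,0,:] − Σₗ aₗ[0]bₗ[0]cₗ = [-18, -12, -15] − (1)·(3)·[-3, 2, 1] = [-9, -18, -18]. Then w[k] = R[0,0,k] / -9 for each k, giving w = [-9, -18, -18] / -9 = [1, 2, 2].

w = [1, 2, 2]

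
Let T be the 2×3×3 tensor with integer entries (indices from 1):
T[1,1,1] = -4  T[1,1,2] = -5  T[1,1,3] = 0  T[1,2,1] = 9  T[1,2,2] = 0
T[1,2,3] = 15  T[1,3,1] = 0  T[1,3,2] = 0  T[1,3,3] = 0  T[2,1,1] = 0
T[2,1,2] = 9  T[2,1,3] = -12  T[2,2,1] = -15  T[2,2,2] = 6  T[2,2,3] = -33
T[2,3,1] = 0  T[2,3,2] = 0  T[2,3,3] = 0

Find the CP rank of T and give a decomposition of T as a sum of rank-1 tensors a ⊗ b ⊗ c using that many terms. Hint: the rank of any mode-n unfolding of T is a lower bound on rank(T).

rank(T) = 2

Lower bound: the mode-2 unfolding of T (rows indexed by j, columns by (i,k) = (1,1), (1,2), (1,3), (2,1), (2,2), (2,3)) is [[-4, -5, 0, 0, 9, -12], [9, 0, 15, -15, 6, -33], [0, 0, 0, 0, 0, 0]].
There the 2×2 minor on rows j ∈ {1, 2}, columns (i,k) ∈ {(1,1), (1,2)} is det [[-4, -5], [9, 0]] = 45 ≠ 0, so this unfolding has rank ≥ 2; CP rank is at least every unfolding rank, so rank(T) ≥ 2. (Unfolding ranks only ever bound the CP rank from below — rank(T) can be strictly larger than all of them — so the matching upper bound has to come from an explicit 2-term decomposition.)
Upper bound — finding two terms. Write S_k = T[:,:,k] for the frontal slices: S₁ = [[-4, 9, 0], [0, -15, 0]], S₂ = [[-5, 0, 0], [9, 6, 0]], S₃ = [[0, 15, 0], [-12, -33, 0]].
If T = a₁ ⊗ b₁ ⊗ c₁ + a₂ ⊗ b₂ ⊗ c₂ then each S_k = c₁[k]·a₁b₁ᵀ + c₂[k]·a₂b₂ᵀ. S₁ and S₂ are linearly independent, so a₁b₁ᵀ and a₂b₂ᵀ must span the same plane of matrices: they are the rank-1 matrices of the form x·S₁ + y·S₂.
The 2×2 minor of x·S₁ + y·S₂ on rows {1,2}, columns {1,2} is 60·x² − 30·xy − 30·y² = 30·(x − y)(2·x + y), vanishing at (x:y) = (1:1) and (1:-2).
M₁ = S₁ + S₂ = [[-9, 9, 0], [9, -9, 0]] = (-9)·[1, -1][1, -1, 0]ᵀ and M₂ = S₁ − 2·S₂ = [[6, 9, 0], [-18, -27, 0]] = 3·[1, -3][2, 3, 0]ᵀ, so take a₁ = [1, -1], b₁ = [1, -1, 0], a₂ = [1, -3], b₂ = [2, 3, 0].
Each slice is an integer combination of E₁ = a₁b₁ᵀ and E₂ = a₂b₂ᵀ: S₁ = −6·E₁ + E₂, S₂ = −3·E₁ − E₂, S₃ = −6·E₁ + 3·E₂; reading off coefficients, c₁ = [-6, -3, -6] and c₂ = [1, -1, 3].
Hence T = [1, -1] ⊗ [1, -1, 0] ⊗ [-6, -3, -6] + [1, -3] ⊗ [2, 3, 0] ⊗ [1, -1, 3], so rank(T) ≤ 2.
These bounds meet, so rank(T) = 2.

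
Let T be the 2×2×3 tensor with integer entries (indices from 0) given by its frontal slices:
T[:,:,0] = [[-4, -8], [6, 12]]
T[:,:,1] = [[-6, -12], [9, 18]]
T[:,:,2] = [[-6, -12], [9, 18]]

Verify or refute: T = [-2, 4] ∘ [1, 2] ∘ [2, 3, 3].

No

Reconstruct entry (1,0,0) from the claimed factors: Σₗ aₗ[1]bₗ[0]cₗ[0] = (4)·(1)·(2) = 8, but T[1,0,0] = 6. The claim is false.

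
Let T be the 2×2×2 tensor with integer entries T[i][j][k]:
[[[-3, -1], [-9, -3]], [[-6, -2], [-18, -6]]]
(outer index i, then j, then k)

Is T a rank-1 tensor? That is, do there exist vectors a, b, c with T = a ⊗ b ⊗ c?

If T = a ⊗ b ⊗ c then every fibre of T is a multiple of the corresponding factor, so read the factors off the fibres through the nonzero entry T[0,0,0] = -3.
The mode-1 fibre T[:,0,0] = [-3, -6] gives a = (1, 2) (primitive direction); the mode-2 fibre T[0,:,0] = [-3, -9] gives b = (1, 3); then c[k] = T[0,0,k] / (a[0]·b[0]) = [-3, -1] / 1 = (-3, -1).
Expanding (1, 2) ⊗ (1, 3) ⊗ (-3, -1) reproduces all 8 entries of T, so T = (1, 2) ⊗ (1, 3) ⊗ (-3, -1) and rank(T) ≤ 1.
Equivalently every frontal slice T[:,:,k] is c[k] times the rank-1 matrix (1, 2) ⊗ (1, 3). So T has rank 1 (it is nonzero).

Yes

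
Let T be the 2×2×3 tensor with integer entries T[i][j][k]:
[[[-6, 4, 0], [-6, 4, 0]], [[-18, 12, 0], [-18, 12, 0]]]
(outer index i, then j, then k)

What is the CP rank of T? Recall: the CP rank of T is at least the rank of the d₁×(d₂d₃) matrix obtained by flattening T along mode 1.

Lower bound: T ≠ 0 (e.g. T[0,0,0] = -6), so rank(T) ≥ 1.
Upper bound: if T = a ⊗ b ⊗ c then every fibre of T is a multiple of the corresponding factor, so read the factors off the fibres through the nonzero entry T[0,0,0] = -6.
The mode-1 fibre T[:,0,0] = [-6, -18] gives a = [1, 3] (primitive direction); the mode-2 fibre T[0,:,0] = [-6, -6] gives b = [1, 1]; then c[k] = T[0,0,k] / (a[0]·b[0]) = [-6, 4, 0] / 1 = [-6, 4, 0].
Expanding [1, 3] ⊗ [1, 1] ⊗ [-6, 4, 0] reproduces all 12 entries of T, so T = [1, 3] ⊗ [1, 1] ⊗ [-6, 4, 0] and rank(T) ≤ 1.
These bounds meet, so rank(T) = 1.
Check entry T[0,0,2] = 0: (1)·(1)·(0) = 0.

1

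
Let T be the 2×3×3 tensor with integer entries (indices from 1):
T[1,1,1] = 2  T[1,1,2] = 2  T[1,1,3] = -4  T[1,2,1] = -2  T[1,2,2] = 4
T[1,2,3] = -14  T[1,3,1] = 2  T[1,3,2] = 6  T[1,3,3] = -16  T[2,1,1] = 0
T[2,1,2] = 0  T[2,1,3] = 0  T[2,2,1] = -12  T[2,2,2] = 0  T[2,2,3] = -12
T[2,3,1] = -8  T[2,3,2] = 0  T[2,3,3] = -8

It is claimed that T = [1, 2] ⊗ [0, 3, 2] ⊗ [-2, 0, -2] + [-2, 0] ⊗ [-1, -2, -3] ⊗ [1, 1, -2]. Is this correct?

Yes

Reconstruct entrywise from the claimed factors. For example, T[1,1,1] = 2 and Σₗ aₗ[1]bₗ[1]cₗ[1] = (1)·(0)·(-2) + (-2)·(-1)·(1) = 2; checking all 18 entries, every one matches. The claim holds.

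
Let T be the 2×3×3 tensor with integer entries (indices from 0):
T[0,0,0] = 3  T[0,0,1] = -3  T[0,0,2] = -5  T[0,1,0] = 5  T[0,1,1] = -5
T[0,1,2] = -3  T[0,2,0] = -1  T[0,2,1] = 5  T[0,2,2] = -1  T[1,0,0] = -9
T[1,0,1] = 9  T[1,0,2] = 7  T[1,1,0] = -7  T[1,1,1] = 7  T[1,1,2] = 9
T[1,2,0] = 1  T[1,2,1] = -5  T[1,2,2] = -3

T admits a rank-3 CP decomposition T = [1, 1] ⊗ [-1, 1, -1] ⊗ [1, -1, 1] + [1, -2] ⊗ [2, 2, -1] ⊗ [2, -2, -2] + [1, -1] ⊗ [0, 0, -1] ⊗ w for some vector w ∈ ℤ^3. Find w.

Subtract the known terms from T to get the rank-1 residual R = [1, -1] ⊗ [0, 0, -1] ⊗ w, so R[i,j,k] = a[i]·b[j]·w[k]. Pick indices with nonzero a[0]·b[2] = (1)·(-1) = -1. Only the fibre through (0,2,·) is needed: R[0,2,:] = T[0,2,:] − Σₗ aₗ[0]bₗ[2]cₗ = [-1, 5, -1] − (1)·(-1)·[1, -1, 1] − (1)·(-1)·[2, -2, -2] = [2, 2, -2]. Then w[k] = R[0,2,k] / -1 for each k, giving w = [2, 2, -2] / -1 = [-2, -2, 2].

w = [-2, -2, 2]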